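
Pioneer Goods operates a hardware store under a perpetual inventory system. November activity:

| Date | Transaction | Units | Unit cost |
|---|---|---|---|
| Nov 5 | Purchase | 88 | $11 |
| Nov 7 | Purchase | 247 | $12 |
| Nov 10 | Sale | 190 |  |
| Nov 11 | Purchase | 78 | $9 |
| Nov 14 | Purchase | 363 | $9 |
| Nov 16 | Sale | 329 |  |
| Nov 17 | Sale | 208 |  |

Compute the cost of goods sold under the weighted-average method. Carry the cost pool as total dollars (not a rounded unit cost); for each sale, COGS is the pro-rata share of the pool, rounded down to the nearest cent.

After Nov 5: 88 on hand, pool $968.00 (≈ $11.0000 each)
After Nov 7: 335 on hand, pool $3,932.00 (≈ $11.7373 each)
Nov 10, sell 190: 190/335 × $3,932.00 → $2,230.08
After Nov 11: 223 on hand, pool $2,403.92 (≈ $10.7799 each)
After Nov 14: 586 on hand, pool $5,670.92 (≈ $9.6773 each)
Nov 16, sell 329: 329/586 × $5,670.92 → $3,183.84
Nov 17, sell 208: 208/257 × $2,487.08 → $2,012.88
Total COGS = $2,230.08 + $3,183.84 + $2,012.88 = $7,426.80
Ending inventory (cost pool remaining) = $474.20

COGS = $7,426.80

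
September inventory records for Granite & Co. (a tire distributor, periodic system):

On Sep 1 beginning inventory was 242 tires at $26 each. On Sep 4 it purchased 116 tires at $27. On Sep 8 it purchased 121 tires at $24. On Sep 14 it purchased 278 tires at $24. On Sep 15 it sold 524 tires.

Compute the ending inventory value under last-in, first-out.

Ending inventory = $6,058

Sep 15, 524 sold [LIFO — newest first]: 278 @ $24 + 121 @ $24 + 116 @ $27 + 9 @ $26 = $12,942
Ending inventory: 233 @ $26 = $6,058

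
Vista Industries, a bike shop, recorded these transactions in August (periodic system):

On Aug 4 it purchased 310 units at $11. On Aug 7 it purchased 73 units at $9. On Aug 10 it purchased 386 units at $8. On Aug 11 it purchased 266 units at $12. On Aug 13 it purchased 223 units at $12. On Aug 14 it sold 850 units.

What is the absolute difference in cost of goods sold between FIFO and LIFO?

$629

FIFO COGS: 310 @ $11 + 73 @ $9 + 386 @ $8 + 81 @ $12 = $8,127
LIFO COGS: 223 @ $12 + 266 @ $12 + 361 @ $8 = $8,756
Difference = |$8,127 − $8,756| = $629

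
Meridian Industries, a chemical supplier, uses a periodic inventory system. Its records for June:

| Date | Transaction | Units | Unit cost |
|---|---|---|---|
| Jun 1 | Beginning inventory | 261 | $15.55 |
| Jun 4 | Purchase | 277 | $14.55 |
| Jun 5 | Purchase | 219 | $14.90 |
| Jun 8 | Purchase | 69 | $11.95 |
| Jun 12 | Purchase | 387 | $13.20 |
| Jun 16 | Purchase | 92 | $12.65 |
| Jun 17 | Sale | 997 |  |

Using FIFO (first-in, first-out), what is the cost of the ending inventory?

Ending inventory = $4,015.00

Jun 17, 997 sold [FIFO — oldest first]: 261 @ $15.55 + 277 @ $14.55 + 219 @ $14.90 + 69 @ $11.95 + 171 @ $13.20 = $14,433.75
Ending inventory: 216 @ $13.20 + 92 @ $12.65 = $4,015.00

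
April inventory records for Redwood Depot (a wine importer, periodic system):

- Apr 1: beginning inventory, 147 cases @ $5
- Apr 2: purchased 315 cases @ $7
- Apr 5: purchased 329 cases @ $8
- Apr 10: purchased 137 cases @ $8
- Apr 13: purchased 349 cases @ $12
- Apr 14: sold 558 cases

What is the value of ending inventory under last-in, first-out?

Ending inventory = $4,996

Apr 14, 558 sold [LIFO — newest first]: 349 @ $12 + 137 @ $8 + 72 @ $8 = $5,860
Ending inventory: 147 @ $5 + 315 @ $7 + 257 @ $8 = $4,996
Check: goods available $10,856 = COGS $5,860 + ending $4,996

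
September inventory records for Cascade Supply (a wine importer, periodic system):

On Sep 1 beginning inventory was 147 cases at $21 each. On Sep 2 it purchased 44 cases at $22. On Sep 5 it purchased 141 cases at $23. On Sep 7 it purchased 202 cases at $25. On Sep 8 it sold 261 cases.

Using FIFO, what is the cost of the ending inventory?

Sep 8, 261 sold [FIFO — oldest first]: 147 @ $21 + 44 @ $22 + 70 @ $23 = $5,665
Ending inventory: 71 @ $23 + 202 @ $25 = $6,683

Ending inventory = $6,683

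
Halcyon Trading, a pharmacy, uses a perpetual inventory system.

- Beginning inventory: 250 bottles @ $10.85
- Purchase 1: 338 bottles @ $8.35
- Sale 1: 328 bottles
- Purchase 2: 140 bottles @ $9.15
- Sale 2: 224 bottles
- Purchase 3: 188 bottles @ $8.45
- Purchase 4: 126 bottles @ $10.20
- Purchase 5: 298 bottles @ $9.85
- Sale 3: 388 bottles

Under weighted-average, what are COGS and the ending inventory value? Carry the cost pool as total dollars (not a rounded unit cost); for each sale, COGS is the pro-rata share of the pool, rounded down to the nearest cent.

After Beginning: 250 on hand, pool $2,712.50 (≈ $10.8500 each)
After Purchase 1: 588 on hand, pool $5,534.80 (≈ $9.4129 each)
Sale 1, sell 328: 328/588 × $5,534.80 → $3,087.43
After Purchase 2: 400 on hand, pool $3,728.37 (≈ $9.3209 each)
Sale 2, sell 224: 224/400 × $3,728.37 → $2,087.88
After Purchase 3: 364 on hand, pool $3,229.09 (≈ $8.8711 each)
After Purchase 4: 490 on hand, pool $4,514.29 (≈ $9.2128 each)
After Purchase 5: 788 on hand, pool $7,449.59 (≈ $9.4538 each)
Sale 3, sell 388: 388/788 × $7,449.59 → $3,668.07
Total COGS = $3,087.43 + $2,087.88 + $3,668.07 = $8,843.38
Ending inventory (cost pool remaining) = $3,781.52
Check: goods available $12,624.90 = COGS $8,843.38 + ending $3,781.52

COGS = $8,843.38; ending inventory = $3,781.52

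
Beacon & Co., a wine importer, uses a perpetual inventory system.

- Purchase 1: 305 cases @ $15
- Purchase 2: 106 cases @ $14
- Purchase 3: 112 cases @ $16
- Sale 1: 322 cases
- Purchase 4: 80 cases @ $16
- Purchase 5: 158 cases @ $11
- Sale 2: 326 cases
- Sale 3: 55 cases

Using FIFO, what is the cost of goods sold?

COGS = $10,231

Sale 1 (322) [FIFO — oldest first]: 305 @ $15 + 17 @ $14 = $4,813
Sale 2 (326) [FIFO — oldest first]: 89 @ $14 + 112 @ $16 + 80 @ $16 + 45 @ $11 = $4,813
Sale 3 (55) [FIFO — oldest first]: 55 @ $11 = $605
Total COGS = $4,813 + $4,813 + $605 = $10,231
Ending inventory: 58 @ $11 = $638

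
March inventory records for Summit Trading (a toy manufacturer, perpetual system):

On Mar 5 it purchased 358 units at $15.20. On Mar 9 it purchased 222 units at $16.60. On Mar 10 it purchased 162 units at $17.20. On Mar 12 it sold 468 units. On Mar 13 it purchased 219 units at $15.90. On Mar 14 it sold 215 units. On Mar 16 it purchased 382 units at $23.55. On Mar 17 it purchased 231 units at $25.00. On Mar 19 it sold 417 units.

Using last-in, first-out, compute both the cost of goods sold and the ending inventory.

Mar 12, 468 sold [LIFO — newest first]: 162 @ $17.20 + 222 @ $16.60 + 84 @ $15.20 = $7,748.40
Mar 14, 215 sold [LIFO — newest first]: 215 @ $15.90 = $3,418.50
Mar 19, 417 sold [LIFO — newest first]: 231 @ $25.00 + 186 @ $23.55 = $10,155.30
Total COGS = $7,748.40 + $3,418.50 + $10,155.30 = $21,322.20
Ending inventory: 274 @ $15.20 + 4 @ $15.90 + 196 @ $23.55 = $8,844.20

COGS = $21,322.20; ending inventory = $8,844.20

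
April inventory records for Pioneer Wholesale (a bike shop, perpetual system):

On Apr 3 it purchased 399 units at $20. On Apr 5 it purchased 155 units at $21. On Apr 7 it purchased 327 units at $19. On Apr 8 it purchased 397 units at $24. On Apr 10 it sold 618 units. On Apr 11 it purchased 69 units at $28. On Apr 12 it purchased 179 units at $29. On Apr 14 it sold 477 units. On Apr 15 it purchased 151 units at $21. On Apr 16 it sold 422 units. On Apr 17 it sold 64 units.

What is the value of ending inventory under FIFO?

Apr 10, 618 sold [FIFO — oldest first]: 399 @ $20 + 155 @ $21 + 64 @ $19 = $12,451
Apr 14, 477 sold [FIFO — oldest first]: 263 @ $19 + 214 @ $24 = $10,133
Apr 16, 422 sold [FIFO — oldest first]: 183 @ $24 + 69 @ $28 + 170 @ $29 = $11,254
Apr 17, 64 sold [FIFO — oldest first]: 9 @ $29 + 55 @ $21 = $1,416
Total COGS = $12,451 + $10,133 + $11,254 + $1,416 = $35,254
Ending inventory: 96 @ $21 = $2,016

Ending inventory = $2,016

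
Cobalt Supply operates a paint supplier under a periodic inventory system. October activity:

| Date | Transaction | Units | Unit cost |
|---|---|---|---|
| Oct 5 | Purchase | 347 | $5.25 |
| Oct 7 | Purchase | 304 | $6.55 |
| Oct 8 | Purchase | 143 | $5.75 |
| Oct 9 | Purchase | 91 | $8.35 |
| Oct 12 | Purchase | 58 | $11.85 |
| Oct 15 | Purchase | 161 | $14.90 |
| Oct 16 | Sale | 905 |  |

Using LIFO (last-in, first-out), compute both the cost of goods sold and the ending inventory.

Oct 16, 905 sold [LIFO — newest first]: 161 @ $14.90 + 58 @ $11.85 + 91 @ $8.35 + 143 @ $5.75 + 304 @ $6.55 + 148 @ $5.25 = $7,436.50
Ending inventory: 199 @ $5.25 = $1,044.75
Check: goods available $8,481.25 = COGS $7,436.50 + ending $1,044.75

COGS = $7,436.50; ending inventory = $1,044.75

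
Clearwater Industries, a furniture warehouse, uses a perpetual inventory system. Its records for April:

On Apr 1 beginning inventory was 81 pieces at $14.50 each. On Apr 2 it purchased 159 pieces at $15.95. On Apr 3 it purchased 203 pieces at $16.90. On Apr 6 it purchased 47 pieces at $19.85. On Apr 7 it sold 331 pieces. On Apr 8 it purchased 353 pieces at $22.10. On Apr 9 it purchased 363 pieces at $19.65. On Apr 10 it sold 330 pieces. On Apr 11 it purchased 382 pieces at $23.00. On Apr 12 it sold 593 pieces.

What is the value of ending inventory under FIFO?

Ending inventory = $7,682.00

Apr 7, 331 sold [FIFO — oldest first]: 81 @ $14.50 + 159 @ $15.95 + 91 @ $16.90 = $5,248.45
Apr 10, 330 sold [FIFO — oldest first]: 112 @ $16.90 + 47 @ $19.85 + 171 @ $22.10 = $6,604.85
Apr 12, 593 sold [FIFO — oldest first]: 182 @ $22.10 + 363 @ $19.65 + 48 @ $23.00 = $12,259.15
Total COGS = $5,248.45 + $6,604.85 + $12,259.15 = $24,112.45
Ending inventory: 334 @ $23.00 = $7,682.00
Check: goods available $31,794.45 = COGS $24,112.45 + ending $7,682.00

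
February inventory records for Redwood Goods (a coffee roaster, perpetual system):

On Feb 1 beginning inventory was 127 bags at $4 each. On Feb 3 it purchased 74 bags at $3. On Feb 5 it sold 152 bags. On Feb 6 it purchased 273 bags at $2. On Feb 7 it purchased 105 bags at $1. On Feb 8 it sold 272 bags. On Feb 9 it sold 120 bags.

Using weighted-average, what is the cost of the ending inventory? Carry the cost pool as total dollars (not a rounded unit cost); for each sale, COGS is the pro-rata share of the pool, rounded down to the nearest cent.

After Feb 1: 127 on hand, pool $508.00 (≈ $4.0000 each)
After Feb 3: 201 on hand, pool $730.00 (≈ $3.6318 each)
Feb 5, sell 152: 152/201 × $730.00 → $552.03
After Feb 6: 322 on hand, pool $723.97 (≈ $2.2484 each)
After Feb 7: 427 on hand, pool $828.97 (≈ $1.9414 each)
Feb 8, sell 272: 272/427 × $828.97 → $528.05
Feb 9, sell 120: 120/155 × $300.92 → $232.97
Total COGS = $552.03 + $528.05 + $232.97 = $1,313.05
Ending inventory (cost pool remaining) = $67.95

Ending inventory = $67.95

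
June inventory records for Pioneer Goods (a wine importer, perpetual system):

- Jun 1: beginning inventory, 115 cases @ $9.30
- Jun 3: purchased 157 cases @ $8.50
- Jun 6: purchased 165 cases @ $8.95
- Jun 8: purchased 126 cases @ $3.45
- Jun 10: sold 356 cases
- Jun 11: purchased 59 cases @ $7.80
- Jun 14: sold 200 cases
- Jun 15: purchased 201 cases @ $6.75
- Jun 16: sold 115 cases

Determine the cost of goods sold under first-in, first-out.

Jun 10, 356 sold [FIFO — oldest first]: 115 @ $9.30 + 157 @ $8.50 + 84 @ $8.95 = $3,155.80
Jun 14, 200 sold [FIFO — oldest first]: 81 @ $8.95 + 119 @ $3.45 = $1,135.50
Jun 16, 115 sold [FIFO — oldest first]: 7 @ $3.45 + 59 @ $7.80 + 49 @ $6.75 = $815.10
Total COGS = $3,155.80 + $1,135.50 + $815.10 = $5,106.40
Ending inventory: 152 @ $6.75 = $1,026.00

COGS = $5,106.40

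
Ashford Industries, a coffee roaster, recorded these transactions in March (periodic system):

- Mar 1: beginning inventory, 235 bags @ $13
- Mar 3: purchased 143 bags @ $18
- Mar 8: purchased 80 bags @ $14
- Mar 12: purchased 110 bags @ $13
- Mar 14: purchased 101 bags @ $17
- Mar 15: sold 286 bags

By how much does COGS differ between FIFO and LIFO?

FIFO COGS: 235 @ $13 + 51 @ $18 = $3,973
LIFO COGS: 101 @ $17 + 110 @ $13 + 75 @ $14 = $4,197
Difference = |$3,973 − $4,197| = $224

$224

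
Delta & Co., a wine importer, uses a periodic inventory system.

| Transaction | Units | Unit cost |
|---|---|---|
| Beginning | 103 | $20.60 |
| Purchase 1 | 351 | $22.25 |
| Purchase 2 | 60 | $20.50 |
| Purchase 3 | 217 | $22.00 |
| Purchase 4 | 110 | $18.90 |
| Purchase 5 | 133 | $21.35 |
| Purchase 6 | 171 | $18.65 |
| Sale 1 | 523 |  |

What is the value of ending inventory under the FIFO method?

Sale 1 (523) [FIFO — oldest first]: 103 @ $20.60 + 351 @ $22.25 + 60 @ $20.50 + 9 @ $22.00 = $11,359.55
Ending inventory: 208 @ $22.00 + 110 @ $18.90 + 133 @ $21.35 + 171 @ $18.65 = $12,683.70
Check: goods available $24,043.25 = COGS $11,359.55 + ending $12,683.70

Ending inventory = $12,683.70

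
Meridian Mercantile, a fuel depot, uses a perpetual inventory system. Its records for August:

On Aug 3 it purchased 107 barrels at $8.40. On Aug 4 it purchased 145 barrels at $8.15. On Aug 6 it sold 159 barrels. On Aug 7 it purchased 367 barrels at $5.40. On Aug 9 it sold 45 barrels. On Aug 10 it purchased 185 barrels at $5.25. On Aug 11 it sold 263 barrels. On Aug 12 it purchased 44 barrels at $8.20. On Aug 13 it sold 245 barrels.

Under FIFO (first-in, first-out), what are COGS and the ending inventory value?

Aug 6, 159 sold [FIFO — oldest first]: 107 @ $8.40 + 52 @ $8.15 = $1,322.60
Aug 9, 45 sold [FIFO — oldest first]: 45 @ $8.15 = $366.75
Aug 11, 263 sold [FIFO — oldest first]: 48 @ $8.15 + 215 @ $5.40 = $1,552.20
Aug 13, 245 sold [FIFO — oldest first]: 152 @ $5.40 + 93 @ $5.25 = $1,309.05
Total COGS = $1,322.60 + $366.75 + $1,552.20 + $1,309.05 = $4,550.60
Ending inventory: 92 @ $5.25 + 44 @ $8.20 = $843.80

COGS = $4,550.60; ending inventory = $843.80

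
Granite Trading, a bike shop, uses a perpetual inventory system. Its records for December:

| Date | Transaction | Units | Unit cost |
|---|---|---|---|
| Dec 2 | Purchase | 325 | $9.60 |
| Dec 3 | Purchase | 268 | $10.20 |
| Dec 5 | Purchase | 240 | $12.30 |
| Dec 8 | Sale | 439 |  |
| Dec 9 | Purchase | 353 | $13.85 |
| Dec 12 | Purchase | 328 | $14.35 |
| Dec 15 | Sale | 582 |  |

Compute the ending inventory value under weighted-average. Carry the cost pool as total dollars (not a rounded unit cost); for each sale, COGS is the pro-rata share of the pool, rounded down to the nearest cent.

Ending inventory = $6,310.78

After Dec 2: 325 on hand, pool $3,120.00 (≈ $9.6000 each)
After Dec 3: 593 on hand, pool $5,853.60 (≈ $9.8712 each)
After Dec 5: 833 on hand, pool $8,805.60 (≈ $10.5709 each)
Dec 8, sell 439: 439/833 × $8,805.60 → $4,640.64
After Dec 9: 747 on hand, pool $9,054.01 (≈ $12.1205 each)
After Dec 12: 1075 on hand, pool $13,760.81 (≈ $12.8008 each)
Dec 15, sell 582: 582/1075 × $13,760.81 → $7,450.03
Total COGS = $4,640.64 + $7,450.03 = $12,090.67
Ending inventory (cost pool remaining) = $6,310.78
Check: goods available $18,401.45 = COGS $12,090.67 + ending $6,310.78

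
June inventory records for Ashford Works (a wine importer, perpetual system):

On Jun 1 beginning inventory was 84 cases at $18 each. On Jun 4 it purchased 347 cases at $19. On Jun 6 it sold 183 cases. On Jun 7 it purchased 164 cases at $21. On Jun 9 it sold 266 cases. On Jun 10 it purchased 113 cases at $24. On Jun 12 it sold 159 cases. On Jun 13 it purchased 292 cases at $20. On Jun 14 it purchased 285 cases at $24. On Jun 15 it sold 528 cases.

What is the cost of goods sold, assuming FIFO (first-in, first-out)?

COGS = $23,365

Jun 6, 183 sold [FIFO — oldest first]: 84 @ $18 + 99 @ $19 = $3,393
Jun 9, 266 sold [FIFO — oldest first]: 248 @ $19 + 18 @ $21 = $5,090
Jun 12, 159 sold [FIFO — oldest first]: 146 @ $21 + 13 @ $24 = $3,378
Jun 15, 528 sold [FIFO — oldest first]: 100 @ $24 + 292 @ $20 + 136 @ $24 = $11,504
Total COGS = $3,393 + $5,090 + $3,378 + $11,504 = $23,365
Ending inventory: 149 @ $24 = $3,576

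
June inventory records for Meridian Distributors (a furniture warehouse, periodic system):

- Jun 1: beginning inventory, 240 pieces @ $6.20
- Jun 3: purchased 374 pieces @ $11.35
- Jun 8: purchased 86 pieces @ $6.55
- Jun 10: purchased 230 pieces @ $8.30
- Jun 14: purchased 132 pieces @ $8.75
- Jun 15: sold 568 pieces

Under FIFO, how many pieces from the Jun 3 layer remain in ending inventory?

46

Jun 15, 568 sold [FIFO — oldest first]: 240 @ $6.20 + 328 @ $11.35 = $5,210.80
Ending inventory: 46 @ $11.35 + 86 @ $6.55 + 230 @ $8.30 + 132 @ $8.75 = $4,149.40
Check: goods available $9,360.20 = COGS $5,210.80 + ending $4,149.40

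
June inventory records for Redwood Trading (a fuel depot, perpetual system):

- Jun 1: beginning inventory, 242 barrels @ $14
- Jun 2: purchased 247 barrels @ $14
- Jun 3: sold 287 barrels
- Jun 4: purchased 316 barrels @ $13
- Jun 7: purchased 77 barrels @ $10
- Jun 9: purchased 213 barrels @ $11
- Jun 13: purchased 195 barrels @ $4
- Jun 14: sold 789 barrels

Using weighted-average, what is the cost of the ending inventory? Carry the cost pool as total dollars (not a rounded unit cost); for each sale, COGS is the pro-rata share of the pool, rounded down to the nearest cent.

Ending inventory = $2,310.48

After Jun 1: 242 on hand, pool $3,388.00 (≈ $14.0000 each)
After Jun 2: 489 on hand, pool $6,846.00 (≈ $14.0000 each)
Jun 3, sell 287: 287/489 × $6,846.00 → $4,018.00
After Jun 4: 518 on hand, pool $6,936.00 (≈ $13.3900 each)
After Jun 7: 595 on hand, pool $7,706.00 (≈ $12.9513 each)
After Jun 9: 808 on hand, pool $10,049.00 (≈ $12.4369 each)
After Jun 13: 1003 on hand, pool $10,829.00 (≈ $10.7966 each)
Jun 14, sell 789: 789/1003 × $10,829.00 → $8,518.52
Total COGS = $4,018.00 + $8,518.52 = $12,536.52
Ending inventory (cost pool remaining) = $2,310.48
Check: goods available $14,847.00 = COGS $12,536.52 + ending $2,310.48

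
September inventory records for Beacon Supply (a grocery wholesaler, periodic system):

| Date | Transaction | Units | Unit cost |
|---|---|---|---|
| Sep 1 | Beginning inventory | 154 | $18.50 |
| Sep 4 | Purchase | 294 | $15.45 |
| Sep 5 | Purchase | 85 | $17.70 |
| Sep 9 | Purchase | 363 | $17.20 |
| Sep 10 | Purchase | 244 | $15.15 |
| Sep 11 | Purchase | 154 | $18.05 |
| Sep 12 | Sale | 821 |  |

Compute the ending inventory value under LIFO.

Ending inventory = $7,833.80

Sep 12, 821 sold [LIFO — newest first]: 154 @ $18.05 + 244 @ $15.15 + 363 @ $17.20 + 60 @ $17.70 = $13,781.90
Ending inventory: 154 @ $18.50 + 294 @ $15.45 + 25 @ $17.70 = $7,833.80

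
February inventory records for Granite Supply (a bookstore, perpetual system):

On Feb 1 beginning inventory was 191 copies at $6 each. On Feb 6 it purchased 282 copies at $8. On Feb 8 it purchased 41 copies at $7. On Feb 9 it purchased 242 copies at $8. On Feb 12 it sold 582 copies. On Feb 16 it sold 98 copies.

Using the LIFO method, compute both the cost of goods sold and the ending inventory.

COGS = $5,169; ending inventory = $456

Feb 12, 582 sold [LIFO — newest first]: 242 @ $8 + 41 @ $7 + 282 @ $8 + 17 @ $6 = $4,581
Feb 16, 98 sold [LIFO — newest first]: 98 @ $6 = $588
Total COGS = $4,581 + $588 = $5,169
Ending inventory: 76 @ $6 = $456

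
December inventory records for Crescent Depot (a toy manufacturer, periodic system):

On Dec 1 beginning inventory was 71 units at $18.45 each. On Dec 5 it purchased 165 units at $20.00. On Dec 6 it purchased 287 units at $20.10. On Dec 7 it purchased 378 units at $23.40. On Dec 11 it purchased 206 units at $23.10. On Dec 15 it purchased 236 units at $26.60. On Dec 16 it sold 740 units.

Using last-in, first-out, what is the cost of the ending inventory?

Ending inventory = $12,250.65

Dec 16, 740 sold [LIFO — newest first]: 236 @ $26.60 + 206 @ $23.10 + 298 @ $23.40 = $18,009.40
Ending inventory: 71 @ $18.45 + 165 @ $20.00 + 287 @ $20.10 + 80 @ $23.40 = $12,250.65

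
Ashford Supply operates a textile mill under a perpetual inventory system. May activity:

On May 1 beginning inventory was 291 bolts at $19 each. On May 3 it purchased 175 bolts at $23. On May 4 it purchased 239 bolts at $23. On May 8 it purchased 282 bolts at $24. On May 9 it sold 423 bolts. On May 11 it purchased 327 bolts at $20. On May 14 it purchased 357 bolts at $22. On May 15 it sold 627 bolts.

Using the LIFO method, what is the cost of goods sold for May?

May 9, 423 sold [LIFO — newest first]: 282 @ $24 + 141 @ $23 = $10,011
May 15, 627 sold [LIFO — newest first]: 357 @ $22 + 270 @ $20 = $13,254
Total COGS = $10,011 + $13,254 = $23,265
Ending inventory: 291 @ $19 + 175 @ $23 + 98 @ $23 + 57 @ $20 = $12,948

COGS = $23,265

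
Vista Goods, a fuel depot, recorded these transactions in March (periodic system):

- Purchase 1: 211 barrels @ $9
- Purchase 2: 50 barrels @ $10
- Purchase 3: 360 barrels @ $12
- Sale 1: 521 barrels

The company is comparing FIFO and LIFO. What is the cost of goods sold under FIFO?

FIFO COGS: 211 @ $9 + 50 @ $10 + 260 @ $12 = $5,519
LIFO COGS: 360 @ $12 + 50 @ $10 + 111 @ $9 = $5,819

COGS = $5,519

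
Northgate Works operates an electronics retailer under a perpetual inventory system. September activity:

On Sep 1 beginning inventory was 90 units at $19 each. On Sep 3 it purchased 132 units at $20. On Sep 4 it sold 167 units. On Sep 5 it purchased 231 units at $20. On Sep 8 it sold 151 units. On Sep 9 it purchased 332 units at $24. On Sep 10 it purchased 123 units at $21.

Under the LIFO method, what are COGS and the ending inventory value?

Sep 4, 167 sold [LIFO — newest first]: 132 @ $20 + 35 @ $19 = $3,305
Sep 8, 151 sold [LIFO — newest first]: 151 @ $20 = $3,020
Total COGS = $3,305 + $3,020 = $6,325
Ending inventory: 55 @ $19 + 80 @ $20 + 332 @ $24 + 123 @ $21 = $13,196

COGS = $6,325; ending inventory = $13,196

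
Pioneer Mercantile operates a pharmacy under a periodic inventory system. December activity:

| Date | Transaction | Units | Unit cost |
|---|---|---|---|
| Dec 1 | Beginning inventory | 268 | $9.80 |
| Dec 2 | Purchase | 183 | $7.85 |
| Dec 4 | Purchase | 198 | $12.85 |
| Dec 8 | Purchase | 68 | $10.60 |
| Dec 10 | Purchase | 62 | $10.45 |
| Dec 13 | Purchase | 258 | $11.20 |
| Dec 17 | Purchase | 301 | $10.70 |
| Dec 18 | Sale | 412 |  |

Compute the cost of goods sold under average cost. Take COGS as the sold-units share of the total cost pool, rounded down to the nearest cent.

Dec 18, sell 412: 412/1338 × $14,086.25 → $4,337.47
Ending inventory (cost pool remaining) = $9,748.78

COGS = $4,337.47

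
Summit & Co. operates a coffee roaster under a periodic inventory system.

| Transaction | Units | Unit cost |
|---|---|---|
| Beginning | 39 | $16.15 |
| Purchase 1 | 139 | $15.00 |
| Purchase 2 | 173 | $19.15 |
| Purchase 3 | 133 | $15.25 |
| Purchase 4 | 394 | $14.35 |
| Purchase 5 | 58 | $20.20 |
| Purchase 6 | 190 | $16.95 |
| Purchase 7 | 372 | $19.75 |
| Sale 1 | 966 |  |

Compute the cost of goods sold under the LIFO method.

Sale 1 (966) [LIFO — newest first]: 372 @ $19.75 + 190 @ $16.95 + 58 @ $20.20 + 346 @ $14.35 = $16,704.20
Ending inventory: 39 @ $16.15 + 139 @ $15.00 + 173 @ $19.15 + 133 @ $15.25 + 48 @ $14.35 = $8,744.85
Check: goods available $25,449.05 = COGS $16,704.20 + ending $8,744.85

COGS = $16,704.20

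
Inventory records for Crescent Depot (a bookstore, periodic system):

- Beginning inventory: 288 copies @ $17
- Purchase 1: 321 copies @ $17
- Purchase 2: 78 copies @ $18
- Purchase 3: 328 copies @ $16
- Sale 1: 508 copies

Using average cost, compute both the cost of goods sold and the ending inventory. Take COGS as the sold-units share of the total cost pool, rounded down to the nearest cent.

Sale 1, sell 508: 508/1015 × $17,005.00 → $8,510.87
Ending inventory (cost pool remaining) = $8,494.13

COGS = $8,510.87; ending inventory = $8,494.13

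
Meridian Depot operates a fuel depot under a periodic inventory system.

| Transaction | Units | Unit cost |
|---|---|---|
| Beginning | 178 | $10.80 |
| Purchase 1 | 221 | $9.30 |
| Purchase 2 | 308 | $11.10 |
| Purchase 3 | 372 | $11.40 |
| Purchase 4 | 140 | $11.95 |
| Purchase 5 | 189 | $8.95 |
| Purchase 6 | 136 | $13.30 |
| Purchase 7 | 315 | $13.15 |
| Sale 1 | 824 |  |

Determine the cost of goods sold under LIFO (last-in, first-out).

COGS = $9,817.20

Sale 1 (824) [LIFO — newest first]: 315 @ $13.15 + 136 @ $13.30 + 189 @ $8.95 + 140 @ $11.95 + 44 @ $11.40 = $9,817.20
Ending inventory: 178 @ $10.80 + 221 @ $9.30 + 308 @ $11.10 + 328 @ $11.40 = $11,135.70
Check: goods available $20,952.90 = COGS $9,817.20 + ending $11,135.70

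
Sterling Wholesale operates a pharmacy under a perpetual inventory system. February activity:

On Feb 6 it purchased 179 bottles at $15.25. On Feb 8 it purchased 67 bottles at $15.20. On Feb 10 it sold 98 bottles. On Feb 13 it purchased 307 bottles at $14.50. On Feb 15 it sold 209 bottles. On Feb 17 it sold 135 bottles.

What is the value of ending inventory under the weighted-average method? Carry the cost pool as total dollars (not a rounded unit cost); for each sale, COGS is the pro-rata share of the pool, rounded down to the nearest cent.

After Feb 6: 179 on hand, pool $2,729.75 (≈ $15.2500 each)
After Feb 8: 246 on hand, pool $3,748.15 (≈ $15.2364 each)
Feb 10, sell 98: 98/246 × $3,748.15 → $1,493.16
After Feb 13: 455 on hand, pool $6,706.49 (≈ $14.7395 each)
Feb 15, sell 209: 209/455 × $6,706.49 → $3,080.56
Feb 17, sell 135: 135/246 × $3,625.93 → $1,989.83
Total COGS = $1,493.16 + $3,080.56 + $1,989.83 = $6,563.55
Ending inventory (cost pool remaining) = $1,636.10

Ending inventory = $1,636.10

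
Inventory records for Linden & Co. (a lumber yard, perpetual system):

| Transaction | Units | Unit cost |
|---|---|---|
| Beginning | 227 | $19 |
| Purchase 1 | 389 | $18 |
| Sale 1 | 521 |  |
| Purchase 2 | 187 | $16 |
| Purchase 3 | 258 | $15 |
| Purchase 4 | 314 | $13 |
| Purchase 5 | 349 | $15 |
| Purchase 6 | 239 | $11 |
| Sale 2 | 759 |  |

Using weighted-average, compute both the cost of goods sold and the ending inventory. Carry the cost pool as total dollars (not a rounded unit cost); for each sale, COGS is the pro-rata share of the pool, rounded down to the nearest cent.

After Beginning: 227 on hand, pool $4,313.00 (≈ $19.0000 each)
After Purchase 1: 616 on hand, pool $11,315.00 (≈ $18.3685 each)
Sale 1, sell 521: 521/616 × $11,315.00 → $9,569.99
After Purchase 2: 282 on hand, pool $4,737.01 (≈ $16.7979 each)
After Purchase 3: 540 on hand, pool $8,607.01 (≈ $15.9389 each)
After Purchase 4: 854 on hand, pool $12,689.01 (≈ $14.8583 each)
After Purchase 5: 1203 on hand, pool $17,924.01 (≈ $14.8994 each)
After Purchase 6: 1442 on hand, pool $20,553.01 (≈ $14.2531 each)
Sale 2, sell 759: 759/1442 × $20,553.01 → $10,818.12
Total COGS = $9,569.99 + $10,818.12 = $20,388.11
Ending inventory (cost pool remaining) = $9,734.89
Check: goods available $30,123.00 = COGS $20,388.11 + ending $9,734.89

COGS = $20,388.11; ending inventory = $9,734.89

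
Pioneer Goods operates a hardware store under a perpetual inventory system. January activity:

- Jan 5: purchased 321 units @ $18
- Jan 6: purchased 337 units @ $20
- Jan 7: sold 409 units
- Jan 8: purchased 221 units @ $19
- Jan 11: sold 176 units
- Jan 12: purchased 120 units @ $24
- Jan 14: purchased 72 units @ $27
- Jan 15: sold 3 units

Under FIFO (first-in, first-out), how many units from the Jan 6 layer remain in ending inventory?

Jan 7, 409 sold [FIFO — oldest first]: 321 @ $18 + 88 @ $20 = $7,538
Jan 11, 176 sold [FIFO — oldest first]: 176 @ $20 = $3,520
Jan 15, 3 sold [FIFO — oldest first]: 3 @ $20 = $60
Total COGS = $7,538 + $3,520 + $60 = $11,118
Ending inventory: 70 @ $20 + 221 @ $19 + 120 @ $24 + 72 @ $27 = $10,423
Check: goods available $21,541 = COGS $11,118 + ending $10,423

70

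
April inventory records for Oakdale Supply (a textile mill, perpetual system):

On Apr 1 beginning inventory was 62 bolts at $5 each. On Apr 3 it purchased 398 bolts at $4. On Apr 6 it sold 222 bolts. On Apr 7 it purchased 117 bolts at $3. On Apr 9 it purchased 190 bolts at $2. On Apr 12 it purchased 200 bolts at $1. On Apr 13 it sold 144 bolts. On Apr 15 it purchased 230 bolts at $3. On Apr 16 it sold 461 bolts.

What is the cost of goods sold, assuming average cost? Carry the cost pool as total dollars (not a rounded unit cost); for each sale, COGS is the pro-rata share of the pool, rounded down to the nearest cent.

COGS = $2,527.90

After Apr 1: 62 on hand, pool $310.00 (≈ $5.0000 each)
After Apr 3: 460 on hand, pool $1,902.00 (≈ $4.1348 each)
Apr 6, sell 222: 222/460 × $1,902.00 → $917.92
After Apr 7: 355 on hand, pool $1,335.08 (≈ $3.7608 each)
After Apr 9: 545 on hand, pool $1,715.08 (≈ $3.1469 each)
After Apr 12: 745 on hand, pool $1,915.08 (≈ $2.5706 each)
Apr 13, sell 144: 144/745 × $1,915.08 → $370.16
After Apr 15: 831 on hand, pool $2,234.92 (≈ $2.6894 each)
Apr 16, sell 461: 461/831 × $2,234.92 → $1,239.82
Total COGS = $917.92 + $370.16 + $1,239.82 = $2,527.90
Ending inventory (cost pool remaining) = $995.10
Check: goods available $3,523.00 = COGS $2,527.90 + ending $995.10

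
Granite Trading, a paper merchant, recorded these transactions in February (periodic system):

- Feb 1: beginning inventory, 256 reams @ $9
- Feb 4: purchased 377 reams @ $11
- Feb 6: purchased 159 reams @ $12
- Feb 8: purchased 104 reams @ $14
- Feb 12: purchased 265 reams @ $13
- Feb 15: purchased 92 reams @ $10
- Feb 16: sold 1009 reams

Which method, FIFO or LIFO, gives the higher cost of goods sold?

FIFO COGS: 256 @ $9 + 377 @ $11 + 159 @ $12 + 104 @ $14 + 113 @ $13 = $11,284
LIFO COGS: 92 @ $10 + 265 @ $13 + 104 @ $14 + 159 @ $12 + 377 @ $11 + 12 @ $9 = $11,984

LIFO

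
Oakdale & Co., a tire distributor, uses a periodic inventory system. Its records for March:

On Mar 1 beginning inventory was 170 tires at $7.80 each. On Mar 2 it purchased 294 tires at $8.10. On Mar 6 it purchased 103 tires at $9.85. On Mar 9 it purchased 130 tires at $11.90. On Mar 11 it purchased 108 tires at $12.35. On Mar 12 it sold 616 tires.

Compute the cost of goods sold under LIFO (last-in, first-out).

COGS = $6,122.85

Mar 12, 616 sold [LIFO — newest first]: 108 @ $12.35 + 130 @ $11.90 + 103 @ $9.85 + 275 @ $8.10 = $6,122.85
Ending inventory: 170 @ $7.80 + 19 @ $8.10 = $1,479.90
Check: goods available $7,602.75 = COGS $6,122.85 + ending $1,479.90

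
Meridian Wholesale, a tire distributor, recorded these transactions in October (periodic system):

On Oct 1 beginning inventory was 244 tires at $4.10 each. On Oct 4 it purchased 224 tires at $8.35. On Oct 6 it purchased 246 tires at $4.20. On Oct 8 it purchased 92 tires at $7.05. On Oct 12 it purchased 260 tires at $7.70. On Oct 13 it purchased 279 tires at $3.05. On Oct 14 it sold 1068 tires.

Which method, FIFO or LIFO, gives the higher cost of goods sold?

FIFO

FIFO COGS: 244 @ $4.10 + 224 @ $8.35 + 246 @ $4.20 + 92 @ $7.05 + 260 @ $7.70 + 2 @ $3.05 = $6,560.70
LIFO COGS: 279 @ $3.05 + 260 @ $7.70 + 92 @ $7.05 + 246 @ $4.20 + 191 @ $8.35 = $6,129.60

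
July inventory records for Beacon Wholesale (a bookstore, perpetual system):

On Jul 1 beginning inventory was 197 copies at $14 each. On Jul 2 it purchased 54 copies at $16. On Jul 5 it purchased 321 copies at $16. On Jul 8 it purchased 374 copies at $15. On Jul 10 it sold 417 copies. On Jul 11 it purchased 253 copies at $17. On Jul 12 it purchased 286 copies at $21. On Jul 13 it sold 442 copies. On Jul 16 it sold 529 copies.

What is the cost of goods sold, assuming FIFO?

COGS = $22,638

Jul 10, 417 sold [FIFO — oldest first]: 197 @ $14 + 54 @ $16 + 166 @ $16 = $6,278
Jul 13, 442 sold [FIFO — oldest first]: 155 @ $16 + 287 @ $15 = $6,785
Jul 16, 529 sold [FIFO — oldest first]: 87 @ $15 + 253 @ $17 + 189 @ $21 = $9,575
Total COGS = $6,278 + $6,785 + $9,575 = $22,638
Ending inventory: 97 @ $21 = $2,037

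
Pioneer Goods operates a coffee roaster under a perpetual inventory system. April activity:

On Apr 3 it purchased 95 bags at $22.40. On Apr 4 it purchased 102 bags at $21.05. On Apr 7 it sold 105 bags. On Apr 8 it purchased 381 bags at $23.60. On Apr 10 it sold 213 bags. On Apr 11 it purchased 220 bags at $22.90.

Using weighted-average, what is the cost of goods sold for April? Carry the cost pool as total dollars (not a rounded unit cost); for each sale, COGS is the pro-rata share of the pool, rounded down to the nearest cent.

After Apr 3: 95 on hand, pool $2,128.00 (≈ $22.4000 each)
After Apr 4: 197 on hand, pool $4,275.10 (≈ $21.7010 each)
Apr 7, sell 105: 105/197 × $4,275.10 → $2,278.60
After Apr 8: 473 on hand, pool $10,988.10 (≈ $23.2307 each)
Apr 10, sell 213: 213/473 × $10,988.10 → $4,948.12
After Apr 11: 480 on hand, pool $11,077.98 (≈ $23.0791 each)
Total COGS = $2,278.60 + $4,948.12 = $7,226.72
Ending inventory (cost pool remaining) = $11,077.98

COGS = $7,226.72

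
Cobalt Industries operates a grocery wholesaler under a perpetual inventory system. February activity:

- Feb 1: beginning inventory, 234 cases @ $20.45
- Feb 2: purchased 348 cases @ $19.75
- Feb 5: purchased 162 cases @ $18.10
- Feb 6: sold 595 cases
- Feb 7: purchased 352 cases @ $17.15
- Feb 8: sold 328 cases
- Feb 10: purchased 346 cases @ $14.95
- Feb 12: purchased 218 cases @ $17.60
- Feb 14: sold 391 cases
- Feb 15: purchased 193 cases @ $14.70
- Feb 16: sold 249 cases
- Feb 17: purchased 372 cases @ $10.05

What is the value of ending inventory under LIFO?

Feb 6, 595 sold [LIFO — newest first]: 162 @ $18.10 + 348 @ $19.75 + 85 @ $20.45 = $11,543.45
Feb 8, 328 sold [LIFO — newest first]: 328 @ $17.15 = $5,625.20
Feb 14, 391 sold [LIFO — newest first]: 218 @ $17.60 + 173 @ $14.95 = $6,423.15
Feb 16, 249 sold [LIFO — newest first]: 193 @ $14.70 + 56 @ $14.95 = $3,674.30
Total COGS = $11,543.45 + $5,625.20 + $6,423.15 + $3,674.30 = $27,266.10
Ending inventory: 149 @ $20.45 + 24 @ $17.15 + 117 @ $14.95 + 372 @ $10.05 = $8,946.40
Check: goods available $36,212.50 = COGS $27,266.10 + ending $8,946.40

Ending inventory = $8,946.40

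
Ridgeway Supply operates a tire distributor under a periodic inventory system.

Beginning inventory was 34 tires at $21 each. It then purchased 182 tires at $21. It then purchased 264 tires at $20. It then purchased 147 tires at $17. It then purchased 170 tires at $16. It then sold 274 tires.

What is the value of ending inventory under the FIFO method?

Sale 1 (274) [FIFO — oldest first]: 34 @ $21 + 182 @ $21 + 58 @ $20 = $5,696
Ending inventory: 206 @ $20 + 147 @ $17 + 170 @ $16 = $9,339

Ending inventory = $9,339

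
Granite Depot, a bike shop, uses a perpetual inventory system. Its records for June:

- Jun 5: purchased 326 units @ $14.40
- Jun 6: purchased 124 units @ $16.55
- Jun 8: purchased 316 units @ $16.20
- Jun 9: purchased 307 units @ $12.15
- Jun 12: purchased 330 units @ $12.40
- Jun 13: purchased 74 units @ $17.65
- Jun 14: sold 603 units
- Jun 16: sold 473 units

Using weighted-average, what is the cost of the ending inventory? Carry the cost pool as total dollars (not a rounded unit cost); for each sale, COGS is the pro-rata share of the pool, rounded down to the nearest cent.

After Jun 5: 326 on hand, pool $4,694.40 (≈ $14.4000 each)
After Jun 6: 450 on hand, pool $6,746.60 (≈ $14.9924 each)
After Jun 8: 766 on hand, pool $11,865.80 (≈ $15.4906 each)
After Jun 9: 1073 on hand, pool $15,595.85 (≈ $14.5348 each)
After Jun 12: 1403 on hand, pool $19,687.85 (≈ $14.0327 each)
After Jun 13: 1477 on hand, pool $20,993.95 (≈ $14.2139 each)
Jun 14, sell 603: 603/1477 × $20,993.95 → $8,570.98
Jun 16, sell 473: 473/874 × $12,422.97 → $6,723.18
Total COGS = $8,570.98 + $6,723.18 = $15,294.16
Ending inventory (cost pool remaining) = $5,699.79

Ending inventory = $5,699.79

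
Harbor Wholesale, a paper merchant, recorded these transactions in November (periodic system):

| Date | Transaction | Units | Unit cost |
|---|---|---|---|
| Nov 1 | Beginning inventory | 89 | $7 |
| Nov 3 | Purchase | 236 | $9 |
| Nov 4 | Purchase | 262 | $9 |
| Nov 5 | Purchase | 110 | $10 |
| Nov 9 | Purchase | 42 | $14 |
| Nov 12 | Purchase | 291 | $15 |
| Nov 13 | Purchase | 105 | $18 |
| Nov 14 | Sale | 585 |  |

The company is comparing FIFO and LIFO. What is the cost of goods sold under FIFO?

COGS = $5,087

FIFO COGS: 89 @ $7 + 236 @ $9 + 260 @ $9 = $5,087
LIFO COGS: 105 @ $18 + 291 @ $15 + 42 @ $14 + 110 @ $10 + 37 @ $9 = $8,276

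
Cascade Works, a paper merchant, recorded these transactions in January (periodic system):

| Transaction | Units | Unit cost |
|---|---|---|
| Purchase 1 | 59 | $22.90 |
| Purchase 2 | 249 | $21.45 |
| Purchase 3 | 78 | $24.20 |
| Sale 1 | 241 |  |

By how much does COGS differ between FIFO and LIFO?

FIFO COGS: 59 @ $22.90 + 182 @ $21.45 = $5,255.00
LIFO COGS: 78 @ $24.20 + 163 @ $21.45 = $5,383.95
Difference = |$5,255.00 − $5,383.95| = $128.95

$128.95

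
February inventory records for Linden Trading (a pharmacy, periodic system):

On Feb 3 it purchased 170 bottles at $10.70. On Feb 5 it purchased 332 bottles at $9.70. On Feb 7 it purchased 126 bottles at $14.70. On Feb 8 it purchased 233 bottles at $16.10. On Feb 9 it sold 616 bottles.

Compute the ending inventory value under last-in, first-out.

Ending inventory = $2,546.50

Feb 9, 616 sold [LIFO — newest first]: 233 @ $16.10 + 126 @ $14.70 + 257 @ $9.70 = $8,096.40
Ending inventory: 170 @ $10.70 + 75 @ $9.70 = $2,546.50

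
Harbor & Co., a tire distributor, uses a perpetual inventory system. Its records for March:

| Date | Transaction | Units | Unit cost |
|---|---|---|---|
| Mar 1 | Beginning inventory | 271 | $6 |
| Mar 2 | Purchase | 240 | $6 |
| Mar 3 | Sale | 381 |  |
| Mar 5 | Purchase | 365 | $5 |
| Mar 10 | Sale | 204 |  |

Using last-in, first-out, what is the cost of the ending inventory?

Ending inventory = $1,585

Mar 3, 381 sold [LIFO — newest first]: 240 @ $6 + 141 @ $6 = $2,286
Mar 10, 204 sold [LIFO — newest first]: 204 @ $5 = $1,020
Total COGS = $2,286 + $1,020 = $3,306
Ending inventory: 130 @ $6 + 161 @ $5 = $1,585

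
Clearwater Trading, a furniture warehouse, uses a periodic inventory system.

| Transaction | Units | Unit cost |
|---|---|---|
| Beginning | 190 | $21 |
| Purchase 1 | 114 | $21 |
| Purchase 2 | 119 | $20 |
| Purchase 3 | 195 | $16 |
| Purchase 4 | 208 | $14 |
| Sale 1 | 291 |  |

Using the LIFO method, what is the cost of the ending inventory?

Sale 1 (291) [LIFO — newest first]: 208 @ $14 + 83 @ $16 = $4,240
Ending inventory: 190 @ $21 + 114 @ $21 + 119 @ $20 + 112 @ $16 = $10,556

Ending inventory = $10,556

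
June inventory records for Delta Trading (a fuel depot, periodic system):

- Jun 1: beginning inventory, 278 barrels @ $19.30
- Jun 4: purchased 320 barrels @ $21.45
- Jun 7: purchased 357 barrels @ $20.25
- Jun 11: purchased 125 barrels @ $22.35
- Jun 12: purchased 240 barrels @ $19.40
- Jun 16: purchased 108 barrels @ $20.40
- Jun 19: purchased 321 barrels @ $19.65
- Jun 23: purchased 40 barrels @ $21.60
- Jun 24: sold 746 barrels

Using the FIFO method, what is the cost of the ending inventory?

Ending inventory = $21,056.85

Jun 24, 746 sold [FIFO — oldest first]: 278 @ $19.30 + 320 @ $21.45 + 148 @ $20.25 = $15,226.40
Ending inventory: 209 @ $20.25 + 125 @ $22.35 + 240 @ $19.40 + 108 @ $20.40 + 321 @ $19.65 + 40 @ $21.60 = $21,056.85
Check: goods available $36,283.25 = COGS $15,226.40 + ending $21,056.85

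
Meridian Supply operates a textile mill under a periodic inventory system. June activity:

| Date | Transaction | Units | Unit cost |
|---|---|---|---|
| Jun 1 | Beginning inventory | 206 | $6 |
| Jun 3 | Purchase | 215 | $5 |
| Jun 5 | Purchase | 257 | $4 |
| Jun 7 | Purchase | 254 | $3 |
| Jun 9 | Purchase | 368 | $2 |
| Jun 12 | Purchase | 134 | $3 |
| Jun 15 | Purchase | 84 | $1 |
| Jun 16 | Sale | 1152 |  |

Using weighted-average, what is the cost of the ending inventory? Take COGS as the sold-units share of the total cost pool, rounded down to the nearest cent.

Ending inventory = $1,283.42

Jun 16, sell 1152: 1152/1518 × $5,323.00 → $4,039.58
Ending inventory (cost pool remaining) = $1,283.42
Check: goods available $5,323.00 = COGS $4,039.58 + ending $1,283.42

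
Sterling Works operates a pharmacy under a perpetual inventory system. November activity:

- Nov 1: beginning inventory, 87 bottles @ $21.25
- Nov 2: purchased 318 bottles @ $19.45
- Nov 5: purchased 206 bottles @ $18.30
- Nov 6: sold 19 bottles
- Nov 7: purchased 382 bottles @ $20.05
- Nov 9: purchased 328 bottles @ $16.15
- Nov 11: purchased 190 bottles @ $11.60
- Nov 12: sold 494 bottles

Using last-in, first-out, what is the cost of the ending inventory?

Nov 6, 19 sold [LIFO — newest first]: 19 @ $18.30 = $347.70
Nov 12, 494 sold [LIFO — newest first]: 190 @ $11.60 + 304 @ $16.15 = $7,113.60
Total COGS = $347.70 + $7,113.60 = $7,461.30
Ending inventory: 87 @ $21.25 + 318 @ $19.45 + 187 @ $18.30 + 382 @ $20.05 + 24 @ $16.15 = $19,502.65

Ending inventory = $19,502.65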